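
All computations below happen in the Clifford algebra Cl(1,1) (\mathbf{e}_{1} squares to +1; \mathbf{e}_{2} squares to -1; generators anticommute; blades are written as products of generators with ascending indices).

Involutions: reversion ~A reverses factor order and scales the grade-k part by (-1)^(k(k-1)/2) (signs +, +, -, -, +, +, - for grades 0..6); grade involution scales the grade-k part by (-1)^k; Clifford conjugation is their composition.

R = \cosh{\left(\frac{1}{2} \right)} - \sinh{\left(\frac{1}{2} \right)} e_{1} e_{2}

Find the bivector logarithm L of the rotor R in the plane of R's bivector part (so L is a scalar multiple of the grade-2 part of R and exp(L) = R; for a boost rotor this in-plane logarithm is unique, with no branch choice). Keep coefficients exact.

The scalar part of R is \cosh{\left(\frac{1}{2} \right)}, so cosh pins the rapidity up to sign — the sign comes from the bivector part; dividing that part by sinh of the rapidity yields the plane, and the in-plane L = rapidity * plane is unique because the two sign choices cancel.
Concretely: cosh(rapidity) = \cosh{\left(\frac{1}{2} \right)} gives rapidity = ±\frac{1}{2}, and since rapidity/sinh(rapidity) is even the sign is immaterial: L = (rapidity/sinh(rapidity)) * <R>_2 = (\frac{1}{2 \sinh{\left(\frac{1}{2} \right)}}) * <R>_2.
Answer: - \frac{1}{2} e_{1} e_{2}


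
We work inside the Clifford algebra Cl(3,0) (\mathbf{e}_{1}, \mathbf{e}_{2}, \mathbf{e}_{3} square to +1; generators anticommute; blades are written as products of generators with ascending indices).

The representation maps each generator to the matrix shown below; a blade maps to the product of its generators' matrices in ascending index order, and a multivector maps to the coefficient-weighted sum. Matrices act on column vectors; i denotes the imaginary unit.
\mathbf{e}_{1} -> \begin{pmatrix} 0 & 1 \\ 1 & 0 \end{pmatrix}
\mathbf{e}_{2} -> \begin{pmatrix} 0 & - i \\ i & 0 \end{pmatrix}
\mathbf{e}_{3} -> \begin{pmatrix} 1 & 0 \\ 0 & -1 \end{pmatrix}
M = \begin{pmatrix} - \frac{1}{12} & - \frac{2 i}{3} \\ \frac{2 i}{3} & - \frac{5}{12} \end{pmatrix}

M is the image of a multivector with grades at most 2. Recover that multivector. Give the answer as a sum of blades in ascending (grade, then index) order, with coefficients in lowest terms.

Method: 1, rho(e_{1}), rho(e_{2}), rho(e_{3}) form a trace-orthogonal basis of the 2x2 complex matrices (tr(X Y) = 2 if X = Y, else 0), so M = m0*1 + m1*rho(e_{1}) + m2*rho(e_{2}) + m3*rho(e_{3}) with m0 = tr(M)/2 = - \frac{1}{4}, m1 = tr(M rho(e_{1}))/2 = 0, m2 = tr(M rho(e_{2}))/2 = \frac{2}{3}, m3 = tr(M rho(e_{3}))/2 = \frac{1}{6}.
Multiplying table entries, the bivector images are rho(e_{1} e_{2}) = i*rho(e_{3}), rho(e_{1} e_{3}) = -i*rho(e_{2}), rho(e_{2} e_{3}) = i*rho(e_{1}); with real blade coefficients the real parts of m0..m3 are the coefficients of 1, e_{1}, e_{2}, e_{3} and the imaginary parts give the bivectors (e_{2} e_{3}: Im m1, e_{1} e_{3}: -Im m2, e_{1} e_{2}: Im m3).
Answer: -\frac{1}{4} + \frac{2}{3} e_{2} + \frac{1}{6} e_{3}


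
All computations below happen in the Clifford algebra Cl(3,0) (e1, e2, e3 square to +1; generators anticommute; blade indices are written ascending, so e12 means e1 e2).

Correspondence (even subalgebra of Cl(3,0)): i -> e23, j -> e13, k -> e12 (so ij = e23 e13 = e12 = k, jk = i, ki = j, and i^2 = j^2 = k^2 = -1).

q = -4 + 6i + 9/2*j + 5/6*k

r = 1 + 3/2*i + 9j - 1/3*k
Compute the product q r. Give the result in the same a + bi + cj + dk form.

In blades: q = -4 + 5/6*e12 + 9/2*e13 + 6*e23, r = 1 - 1/3*e12 + 9*e13 + 3/2*e23.
Distribute q over r term by term (generator squares from the signature, products reordered to ascending indices): (-4)*r = -4 + 4/3*e12 - 36*e13 - 6*e23; (5/6*e12)*r = 5/18 + 5/6*e12 + 5/4*e13 - 15/2*e23; (9/2*e13)*r = -81/2 - 27/4*e12 + 9/2*e13 - 3/2*e23; (6*e23)*r = -9 + 54*e12 + 2*e13 + 6*e23.
Sum: -479/9 + 593/12*e12 - 113/4*e13 - 9*e23; translating back through the correspondence:
Answer: -479/9 - 9i - 113/4*j + 593/12*k


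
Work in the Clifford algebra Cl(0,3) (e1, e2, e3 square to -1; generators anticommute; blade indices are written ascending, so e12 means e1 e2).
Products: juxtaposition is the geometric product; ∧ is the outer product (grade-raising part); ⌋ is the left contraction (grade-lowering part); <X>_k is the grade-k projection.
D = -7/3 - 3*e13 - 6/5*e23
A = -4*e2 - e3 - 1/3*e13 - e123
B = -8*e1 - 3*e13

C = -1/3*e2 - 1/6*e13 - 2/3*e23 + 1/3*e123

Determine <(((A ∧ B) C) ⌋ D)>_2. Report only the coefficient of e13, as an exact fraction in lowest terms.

step 1: -32*e12 - 8*e13 - 12*e123
step 2: -16/3 - 56/3*e1 - 2/3*e2 + 32/3*e3 + 16/3*e12 - 52/3*e13 + 16/3*e23 - 8/3*e123
step 3: -1492/45 - 32*e1 - 64/5*e2 - 284/5*e3 + 16*e13 + 32/5*e23
step 4: 16*e13 + 32/5*e23
Answer: 16


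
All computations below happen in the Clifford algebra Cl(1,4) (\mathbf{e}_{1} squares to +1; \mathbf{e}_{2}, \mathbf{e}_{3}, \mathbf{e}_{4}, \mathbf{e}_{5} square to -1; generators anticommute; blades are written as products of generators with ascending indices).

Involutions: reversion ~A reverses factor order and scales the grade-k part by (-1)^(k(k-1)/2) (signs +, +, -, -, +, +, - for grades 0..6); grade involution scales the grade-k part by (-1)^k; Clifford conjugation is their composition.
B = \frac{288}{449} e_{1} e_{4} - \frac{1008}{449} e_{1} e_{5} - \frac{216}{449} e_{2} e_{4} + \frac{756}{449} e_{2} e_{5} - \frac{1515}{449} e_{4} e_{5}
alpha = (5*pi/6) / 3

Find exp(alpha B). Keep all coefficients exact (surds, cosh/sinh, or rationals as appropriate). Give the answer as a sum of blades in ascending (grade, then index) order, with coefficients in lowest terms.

B^2 term by term: the squares give (\frac{288}{449})^2*(e_{1} e_{4})^2 + (-\frac{1008}{449})^2*(e_{1} e_{5})^2 + (-\frac{216}{449})^2*(e_{2} e_{4})^2 + (\frac{756}{449})^2*(e_{2} e_{5})^2 + (-\frac{1515}{449})^2*(e_{4} e_{5})^2 = \frac{82944}{201601}*(+1) + \frac{1016064}{201601}*(+1) + \frac{46656}{201601}*(-1) + \frac{571536}{201601}*(-1) + \frac{2295225}{201601}*(-1) = -9 (each basis 2-blade squares to minus the product of its generators' squares); cross terms between blades sharing an index anticommute and cancel; the commuting (index-disjoint) pairs give grade-4 terms 2*c*c'*(blade product), which cancel blade by blade — e_{1} e_{2} e_{4} e_{5}: -\frac{435456}{201601} + \frac{435456}{201601} = 0 — confirming B is simple. So B^2 = -9.
B^2 = -9 — the series telescopes trigonometrically here: l = 3, alpha*l = \frac{5 \pi}{6}, so exp(alpha B) = cos(\frac{5 \pi}{6}) + (sin(\frac{5 \pi}{6})/3)*B = - \frac{\sqrt{3}}{2} + (\frac{1}{6})*B.
Answer: - \frac{\sqrt{3}}{2} + \frac{48}{449} e_{1} e_{4} - \frac{168}{449} e_{1} e_{5} - \frac{36}{449} e_{2} e_{4} + \frac{126}{449} e_{2} e_{5} - \frac{505}{898} e_{4} e_{5}


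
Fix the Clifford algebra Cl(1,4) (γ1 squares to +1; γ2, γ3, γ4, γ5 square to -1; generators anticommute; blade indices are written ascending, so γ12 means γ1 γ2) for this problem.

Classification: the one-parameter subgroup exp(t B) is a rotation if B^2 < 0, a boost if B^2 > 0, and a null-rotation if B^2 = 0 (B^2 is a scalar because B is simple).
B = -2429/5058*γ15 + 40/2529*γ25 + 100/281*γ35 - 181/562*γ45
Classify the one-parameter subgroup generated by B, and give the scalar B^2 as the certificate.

B^2 term by term: the squares give (-2429/5058)^2*(γ15)^2 + (40/2529)^2*(γ25)^2 + (100/281)^2*(γ35)^2 + (-181/562)^2*(γ45)^2 = 5900041/25583364*(+1) + 1600/6395841*(-1) + 10000/78961*(-1) + 32761/315844*(-1) = 0 (each basis 2-blade squares to minus the product of its generators' squares); cross terms between blades sharing an index anticommute and cancel. So B^2 = 0.
Answer: null-rotation, certificate B^2 = 0. The scalar 0 is the complete invariant here: its sign names the subgroup type.


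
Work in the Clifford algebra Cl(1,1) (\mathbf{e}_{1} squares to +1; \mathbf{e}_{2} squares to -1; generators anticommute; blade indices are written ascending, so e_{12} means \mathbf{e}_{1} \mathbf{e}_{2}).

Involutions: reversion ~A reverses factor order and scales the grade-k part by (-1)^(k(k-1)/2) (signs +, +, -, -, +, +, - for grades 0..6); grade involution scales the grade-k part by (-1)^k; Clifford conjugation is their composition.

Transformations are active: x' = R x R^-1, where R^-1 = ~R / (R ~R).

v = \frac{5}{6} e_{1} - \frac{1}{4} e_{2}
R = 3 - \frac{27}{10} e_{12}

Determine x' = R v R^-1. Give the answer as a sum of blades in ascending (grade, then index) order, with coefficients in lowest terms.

~R = 3 + \frac{27}{10} e_{12}, and R ~R = \frac{171}{100}, so R^-1 = ~R / (\frac{171}{100}).
R v = \frac{73}{40} e_{1} + \frac{3}{2} e_{2}
Answer: \frac{635}{114} e_{1} + \frac{419}{76} e_{2}


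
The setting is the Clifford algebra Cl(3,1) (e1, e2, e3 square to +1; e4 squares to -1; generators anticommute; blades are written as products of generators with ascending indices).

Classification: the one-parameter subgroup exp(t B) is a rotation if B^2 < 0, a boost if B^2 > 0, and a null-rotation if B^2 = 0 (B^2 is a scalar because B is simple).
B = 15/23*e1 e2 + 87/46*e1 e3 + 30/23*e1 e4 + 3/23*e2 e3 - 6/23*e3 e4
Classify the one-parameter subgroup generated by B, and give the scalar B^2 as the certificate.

B^2 term by term: the squares give (15/23)^2*(e1 e2)^2 + (87/46)^2*(e1 e3)^2 + (30/23)^2*(e1 e4)^2 + (3/23)^2*(e2 e3)^2 + (-6/23)^2*(e3 e4)^2 = 225/529*(-1) + 7569/2116*(-1) + 900/529*(+1) + 9/529*(-1) + 36/529*(+1) = -9/4 (each basis 2-blade squares to minus the product of its generators' squares); cross terms between blades sharing an index anticommute and cancel; the commuting (index-disjoint) pairs give grade-4 terms 2*c*c'*(blade product), which cancel blade by blade — e1 e2 e3 e4: -180/529 + 180/529 = 0 — confirming B is simple. So B^2 = -9/4.
Answer: rotation, certificate B^2 = -9/4. Check the certificate: B^2 = -9/4, and that sign is decisive whatever form B takes.


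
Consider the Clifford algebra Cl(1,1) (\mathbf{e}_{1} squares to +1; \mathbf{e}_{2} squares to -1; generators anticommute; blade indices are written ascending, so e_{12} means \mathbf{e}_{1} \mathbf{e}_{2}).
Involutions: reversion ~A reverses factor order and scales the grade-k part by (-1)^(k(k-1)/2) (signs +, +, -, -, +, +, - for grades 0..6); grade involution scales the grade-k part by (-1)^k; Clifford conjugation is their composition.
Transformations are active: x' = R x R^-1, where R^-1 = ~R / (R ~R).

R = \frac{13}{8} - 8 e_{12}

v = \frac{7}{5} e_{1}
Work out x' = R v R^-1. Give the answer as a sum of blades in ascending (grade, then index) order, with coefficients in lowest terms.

~R = \frac{13}{8} + 8 e_{12}, and R ~R = -\frac{3927}{64}, so R^-1 = ~R / (-\frac{3927}{64}).
R v = \frac{91}{40} e_{1} + \frac{56}{5} e_{2}
Answer: -\frac{853}{561} e_{1} - \frac{1664}{2805} e_{2}


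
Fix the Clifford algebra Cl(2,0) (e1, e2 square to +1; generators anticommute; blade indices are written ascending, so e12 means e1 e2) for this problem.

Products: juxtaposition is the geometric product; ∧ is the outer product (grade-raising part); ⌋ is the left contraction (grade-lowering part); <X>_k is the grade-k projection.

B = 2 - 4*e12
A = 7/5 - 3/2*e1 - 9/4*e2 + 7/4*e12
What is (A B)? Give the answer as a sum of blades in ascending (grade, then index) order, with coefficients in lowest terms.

step 1: 49/5 - 12*e1 + 3/2*e2 - 21/10*e12
Answer: 49/5 - 12*e1 + 3/2*e2 - 21/10*e12


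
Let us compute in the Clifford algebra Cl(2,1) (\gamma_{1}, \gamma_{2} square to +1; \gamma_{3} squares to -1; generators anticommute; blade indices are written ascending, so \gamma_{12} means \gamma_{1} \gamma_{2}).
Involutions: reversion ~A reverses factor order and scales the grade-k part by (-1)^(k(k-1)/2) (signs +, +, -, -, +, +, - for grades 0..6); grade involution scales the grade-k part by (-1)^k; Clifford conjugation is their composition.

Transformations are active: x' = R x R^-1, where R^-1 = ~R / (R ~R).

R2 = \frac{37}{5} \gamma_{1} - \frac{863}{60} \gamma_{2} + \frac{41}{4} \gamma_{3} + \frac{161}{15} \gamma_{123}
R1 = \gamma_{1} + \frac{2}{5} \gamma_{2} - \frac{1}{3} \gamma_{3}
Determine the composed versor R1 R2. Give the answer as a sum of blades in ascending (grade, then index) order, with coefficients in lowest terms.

Distribute over the terms of R1 (each basis-blade product reordered to ascending indices, repeated generators contracted through their squares):
(\gamma_{1}) R2 = \frac{37}{5} - \frac{863}{60} \gamma_{12} + \frac{41}{4} \gamma_{13} + \frac{161}{15} \gamma_{23}
(\frac{2}{5} \gamma_{2}) R2 = -\frac{863}{150} - \frac{74}{25} \gamma_{12} - \frac{322}{75} \gamma_{13} + \frac{41}{10} \gamma_{23}
(-\frac{1}{3} \gamma_{3}) R2 = \frac{41}{12} + \frac{161}{45} \gamma_{12} + \frac{37}{15} \gamma_{13} - \frac{863}{180} \gamma_{23}
Summing the partial products and collecting blades:
Answer: \frac{1519}{300} - \frac{12389}{900} \gamma_{12} + \frac{2527}{300} \gamma_{13} + \frac{1807}{180} \gamma_{23}


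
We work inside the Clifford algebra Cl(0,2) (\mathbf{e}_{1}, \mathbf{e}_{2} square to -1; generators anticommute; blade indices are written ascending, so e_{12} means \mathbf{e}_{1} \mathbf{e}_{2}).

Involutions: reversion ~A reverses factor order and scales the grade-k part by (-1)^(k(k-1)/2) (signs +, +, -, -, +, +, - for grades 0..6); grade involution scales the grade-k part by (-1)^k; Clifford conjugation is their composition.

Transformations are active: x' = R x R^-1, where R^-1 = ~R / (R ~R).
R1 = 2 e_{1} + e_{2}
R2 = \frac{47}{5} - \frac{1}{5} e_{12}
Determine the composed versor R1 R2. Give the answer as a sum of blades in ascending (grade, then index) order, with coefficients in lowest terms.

Distribute over the terms of R1 (each basis-blade product reordered to ascending indices, repeated generators contracted through their squares):
(2 e_{1}) R2 = \frac{94}{5} e_{1} + \frac{2}{5} e_{2}
(e_{2}) R2 = -\frac{1}{5} e_{1} + \frac{47}{5} e_{2}
Summing the partial products and collecting blades:
Answer: \frac{93}{5} e_{1} + \frac{49}{5} e_{2}


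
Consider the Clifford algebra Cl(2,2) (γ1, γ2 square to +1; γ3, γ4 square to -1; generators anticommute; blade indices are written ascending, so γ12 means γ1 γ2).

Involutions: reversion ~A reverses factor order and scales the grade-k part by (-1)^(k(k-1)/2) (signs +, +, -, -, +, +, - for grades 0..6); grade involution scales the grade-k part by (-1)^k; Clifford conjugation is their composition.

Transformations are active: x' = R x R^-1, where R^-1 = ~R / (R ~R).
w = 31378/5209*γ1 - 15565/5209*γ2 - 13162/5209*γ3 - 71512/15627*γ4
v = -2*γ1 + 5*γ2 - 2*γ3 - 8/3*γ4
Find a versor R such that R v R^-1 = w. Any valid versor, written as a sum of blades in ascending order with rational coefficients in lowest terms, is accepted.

R = v + w = 20960/5209*γ1 + 10480/5209*γ2 - 23580/5209*γ3 - 37728/5209*γ4 works: the equal norms (161/9) guarantee its sandwich swaps v into w.
Answer: 20960/5209*γ1 + 10480/5209*γ2 - 23580/5209*γ3 - 37728/5209*γ4


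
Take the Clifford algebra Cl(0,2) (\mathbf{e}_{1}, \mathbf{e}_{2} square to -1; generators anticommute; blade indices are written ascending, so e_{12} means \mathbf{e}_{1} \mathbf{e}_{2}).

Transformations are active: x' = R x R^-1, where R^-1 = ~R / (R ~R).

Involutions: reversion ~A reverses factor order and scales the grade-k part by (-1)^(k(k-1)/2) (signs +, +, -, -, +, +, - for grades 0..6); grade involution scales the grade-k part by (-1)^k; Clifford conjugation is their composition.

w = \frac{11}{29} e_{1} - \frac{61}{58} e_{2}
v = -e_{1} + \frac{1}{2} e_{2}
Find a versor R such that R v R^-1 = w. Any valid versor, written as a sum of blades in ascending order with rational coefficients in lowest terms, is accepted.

The midline construction: v and w both square to -\frac{5}{4}, so reflecting in their sum -\frac{18}{29} e_{1} - \frac{16}{29} e_{2} exchanges them.
Answer: -\frac{18}{29} e_{1} - \frac{16}{29} e_{2}


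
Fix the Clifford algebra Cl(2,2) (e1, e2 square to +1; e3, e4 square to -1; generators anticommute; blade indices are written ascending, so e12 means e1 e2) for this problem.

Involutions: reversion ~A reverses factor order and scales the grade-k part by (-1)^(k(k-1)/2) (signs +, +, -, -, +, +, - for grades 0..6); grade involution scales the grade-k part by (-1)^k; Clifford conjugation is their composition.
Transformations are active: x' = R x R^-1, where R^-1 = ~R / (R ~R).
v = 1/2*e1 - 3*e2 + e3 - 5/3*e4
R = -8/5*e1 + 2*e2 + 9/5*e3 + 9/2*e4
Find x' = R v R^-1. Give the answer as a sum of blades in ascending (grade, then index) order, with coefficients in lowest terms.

~R = -8/5*e1 + 2*e2 + 9/5*e3 + 9/2*e4, and R ~R = -1693/100, so R^-1 = ~R / (-1693/100).
R v = -11/10 + 19/5*e12 - 5/2*e13 + 5/12*e14 + 37/5*e23 + 61/6*e24 - 15/2*e34
Answer: -2397/3386*e1 + 5519/1693*e2 - 1297/1693*e3 + 11435/5079*e4


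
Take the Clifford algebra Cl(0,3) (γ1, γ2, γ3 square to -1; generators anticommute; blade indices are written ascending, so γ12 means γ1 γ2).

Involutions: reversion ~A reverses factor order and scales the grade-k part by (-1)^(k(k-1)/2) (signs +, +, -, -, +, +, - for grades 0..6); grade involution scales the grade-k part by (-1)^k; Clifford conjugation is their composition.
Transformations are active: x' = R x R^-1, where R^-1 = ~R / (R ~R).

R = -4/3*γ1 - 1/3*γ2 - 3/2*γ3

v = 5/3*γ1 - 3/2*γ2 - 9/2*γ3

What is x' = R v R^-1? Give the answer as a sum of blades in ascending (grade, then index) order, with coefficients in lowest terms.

~R = -4/3*γ1 - 1/3*γ2 - 3/2*γ3, and R ~R = -149/36, so R^-1 = ~R / (-149/36).
R v = -181/36 + 23/9*γ12 + 17/2*γ13 - 3/4*γ23
Answer: -731/149*γ1 + 617/894*γ2 + 255/298*γ3


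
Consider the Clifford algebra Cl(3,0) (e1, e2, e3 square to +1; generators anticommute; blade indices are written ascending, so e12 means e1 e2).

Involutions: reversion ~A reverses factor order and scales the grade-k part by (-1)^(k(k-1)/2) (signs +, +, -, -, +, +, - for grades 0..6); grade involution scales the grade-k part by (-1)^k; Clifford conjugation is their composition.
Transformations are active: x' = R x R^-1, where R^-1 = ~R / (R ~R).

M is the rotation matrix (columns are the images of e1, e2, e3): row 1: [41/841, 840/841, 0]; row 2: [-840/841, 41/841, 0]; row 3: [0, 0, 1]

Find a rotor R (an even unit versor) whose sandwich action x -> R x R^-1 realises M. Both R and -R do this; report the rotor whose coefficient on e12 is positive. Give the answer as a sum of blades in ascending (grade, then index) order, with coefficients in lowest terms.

Method: write R = a + b12*e12 + b13*e13 + b23*e23 with a^2 + b12^2 + b13^2 + b23^2 = 1 (so R^-1 = ~R). Expanding the columns R e_j ~R gives tr M = 4a^2 - 1 and, from the antisymmetric part, M21 - M12 = -4a*b12, M13 - M31 = 4a*b13, M32 - M23 = -4a*b23.
Here tr M = 923/841, so a^2 = (1 + tr M)/4 = 441/841 and a = ±21/29. Taking a = 21/29: M21 - M12 = -1680/841, M13 - M31 = 0, M32 - M23 = 0, giving b12 = 20/29, b13 = 0, b23 = 0, i.e. R = 21/29 + 20/29*e12.
Its e12 coefficient is already positive.
Answer: 21/29 + 20/29*e12. Note: both R and -R realise this M (trace 923/841); the covering map identifies them, and the e12-coefficient sign is the tie-breaker.


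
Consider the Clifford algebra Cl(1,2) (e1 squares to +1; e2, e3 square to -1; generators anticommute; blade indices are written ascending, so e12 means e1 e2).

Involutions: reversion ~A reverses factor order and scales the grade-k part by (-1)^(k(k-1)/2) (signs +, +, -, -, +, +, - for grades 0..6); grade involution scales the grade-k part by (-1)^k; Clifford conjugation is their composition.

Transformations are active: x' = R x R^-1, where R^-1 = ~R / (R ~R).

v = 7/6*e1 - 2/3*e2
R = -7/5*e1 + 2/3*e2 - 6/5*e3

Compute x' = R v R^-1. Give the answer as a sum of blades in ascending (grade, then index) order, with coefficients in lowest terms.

~R = -7/5*e1 + 2/3*e2 - 6/5*e3, and R ~R = 17/225, so R^-1 = ~R / (17/225).
R v = -107/90 + 7/45*e12 + 7/5*e13 - 4/5*e23
Answer: 4375/102*e1 - 1036/51*e2 + 642/17*e3


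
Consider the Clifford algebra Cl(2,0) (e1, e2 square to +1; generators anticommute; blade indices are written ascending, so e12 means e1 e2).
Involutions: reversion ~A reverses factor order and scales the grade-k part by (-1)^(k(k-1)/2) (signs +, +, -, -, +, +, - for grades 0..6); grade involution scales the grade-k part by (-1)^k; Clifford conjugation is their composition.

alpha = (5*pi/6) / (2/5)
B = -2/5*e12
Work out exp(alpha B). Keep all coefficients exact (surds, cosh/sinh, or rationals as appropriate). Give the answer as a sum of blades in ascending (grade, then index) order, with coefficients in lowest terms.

B^2 = (-2/5)^2*(e12)^2 = 4/25*(-1) = -4/25 (a basis 2-blade squares to minus the product of its generators' squares).
B^2 = -4/25 — since the square is negative, the closed form is circular: l = 2/5, alpha*l = 5*pi/6, so exp(alpha B) = cos(5*pi/6) + (sin(5*pi/6)/(2/5))*B = -sqrt(3)/2 + (5/4)*B.
Answer: -sqrt(3)/2 - 1/2*e12


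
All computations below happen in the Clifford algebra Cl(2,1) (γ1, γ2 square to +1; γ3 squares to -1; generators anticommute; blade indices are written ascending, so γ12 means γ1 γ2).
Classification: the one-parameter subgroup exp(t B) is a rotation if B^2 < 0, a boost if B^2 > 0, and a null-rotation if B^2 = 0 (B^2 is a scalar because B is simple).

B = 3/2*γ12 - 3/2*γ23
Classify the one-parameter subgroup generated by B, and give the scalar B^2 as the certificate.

B^2 term by term: the squares give (3/2)^2*(γ12)^2 + (-3/2)^2*(γ23)^2 = 9/4*(-1) + 9/4*(+1) = 0 (each basis 2-blade squares to minus the product of its generators' squares); cross terms between blades sharing an index anticommute and cancel. So B^2 = 0.
Answer: null-rotation, certificate B^2 = 0. One invariant decides it: the square 0 survives every conjugation, and its sign is exactly the classification.


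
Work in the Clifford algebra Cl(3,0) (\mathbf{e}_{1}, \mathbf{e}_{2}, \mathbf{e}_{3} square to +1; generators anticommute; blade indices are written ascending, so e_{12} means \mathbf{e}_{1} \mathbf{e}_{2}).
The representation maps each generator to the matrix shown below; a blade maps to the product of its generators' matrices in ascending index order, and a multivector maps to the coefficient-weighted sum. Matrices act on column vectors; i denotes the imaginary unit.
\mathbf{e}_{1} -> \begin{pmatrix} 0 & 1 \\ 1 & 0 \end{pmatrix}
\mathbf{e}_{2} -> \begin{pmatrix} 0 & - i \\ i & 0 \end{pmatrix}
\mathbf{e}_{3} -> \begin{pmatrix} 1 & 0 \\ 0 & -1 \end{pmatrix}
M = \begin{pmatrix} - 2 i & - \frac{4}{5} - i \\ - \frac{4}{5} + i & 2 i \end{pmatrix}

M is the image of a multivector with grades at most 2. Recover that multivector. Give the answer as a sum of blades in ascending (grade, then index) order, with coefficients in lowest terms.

Method: 1, rho(e_{1}), rho(e_{2}), rho(e_{3}) form a trace-orthogonal basis of the 2x2 complex matrices (tr(X Y) = 2 if X = Y, else 0), so M = m0*1 + m1*rho(e_{1}) + m2*rho(e_{2}) + m3*rho(e_{3}) with m0 = tr(M)/2 = 0, m1 = tr(M rho(e_{1}))/2 = - \frac{4}{5}, m2 = tr(M rho(e_{2}))/2 = 1, m3 = tr(M rho(e_{3}))/2 = - 2 i.
Multiplying table entries, the bivector images are rho(e_{12}) = i*rho(e_{3}), rho(e_{13}) = -i*rho(e_{2}), rho(e_{23}) = i*rho(e_{1}); with real blade coefficients the real parts of m0..m3 are the coefficients of 1, e_{1}, e_{2}, e_{3} and the imaginary parts give the bivectors (e_{23}: Im m1, e_{13}: -Im m2, e_{12}: Im m3).
Answer: -\frac{4}{5} e_{1} + e_{2} - 2 e_{12}


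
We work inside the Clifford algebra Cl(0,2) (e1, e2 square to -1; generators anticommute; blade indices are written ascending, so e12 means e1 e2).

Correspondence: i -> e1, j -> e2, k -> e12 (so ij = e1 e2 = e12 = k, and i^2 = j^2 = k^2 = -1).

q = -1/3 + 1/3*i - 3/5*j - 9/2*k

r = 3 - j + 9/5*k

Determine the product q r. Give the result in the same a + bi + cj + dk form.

In blades: q = -1/3 + 1/3*e1 - 3/5*e2 - 9/2*e12, r = 3 - e2 + 9/5*e12.
Distribute q over r term by term (generator squares from the signature, products reordered to ascending indices): (-1/3)*r = -1 + 1/3*e2 - 3/5*e12; (1/3*e1)*r = e1 - 3/5*e2 - 1/3*e12; (-3/5*e2)*r = -3/5 - 27/25*e1 - 9/5*e2; (-9/2*e12)*r = 81/10 - 9/2*e1 - 27/2*e12.
Sum: 13/2 - 229/50*e1 - 31/15*e2 - 433/30*e12; translating back through the correspondence:
Answer: 13/2 - 229/50*i - 31/15*j - 433/30*k


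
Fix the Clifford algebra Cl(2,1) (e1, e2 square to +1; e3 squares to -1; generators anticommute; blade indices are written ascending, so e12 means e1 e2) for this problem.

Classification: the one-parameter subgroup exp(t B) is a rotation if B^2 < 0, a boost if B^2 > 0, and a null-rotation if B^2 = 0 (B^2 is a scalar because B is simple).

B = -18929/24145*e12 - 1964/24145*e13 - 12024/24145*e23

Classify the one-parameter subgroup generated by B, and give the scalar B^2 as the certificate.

B^2 term by term: the squares give (-18929/24145)^2*(e12)^2 + (-1964/24145)^2*(e13)^2 + (-12024/24145)^2*(e23)^2 = 358307041/582981025*(-1) + 3857296/582981025*(+1) + 144576576/582981025*(+1) = -9/25 (each basis 2-blade squares to minus the product of its generators' squares); cross terms between blades sharing an index anticommute and cancel. So B^2 = -9/25.
Answer: rotation, certificate B^2 = -9/25. Note: conjugating B changes its blade decomposition but never the scalar B^2 = -9/25, whose sign settles the classification.


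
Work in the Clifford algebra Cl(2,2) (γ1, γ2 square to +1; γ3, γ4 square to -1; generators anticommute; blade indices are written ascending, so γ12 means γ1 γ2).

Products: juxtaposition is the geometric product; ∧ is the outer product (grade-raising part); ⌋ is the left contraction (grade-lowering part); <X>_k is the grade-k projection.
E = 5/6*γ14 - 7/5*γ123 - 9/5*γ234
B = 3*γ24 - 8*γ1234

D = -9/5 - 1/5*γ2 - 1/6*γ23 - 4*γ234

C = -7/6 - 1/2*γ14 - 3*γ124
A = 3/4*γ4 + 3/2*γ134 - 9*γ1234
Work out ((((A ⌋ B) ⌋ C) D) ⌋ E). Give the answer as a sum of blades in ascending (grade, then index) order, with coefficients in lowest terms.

step 1: 72 + 57/4*γ2 - 6*γ123
step 2: -84 + 27/4*γ14 - 216*γ124
step 3: 756/5 + 84/5*γ2 - 864*γ13 - 1107/20*γ14 + 14*γ23 + 27*γ123 + 7803/20*γ124 + 36*γ134 + 336*γ234 - 9/8*γ1234
step 4: 4167/8 - 98/5*γ1 - 6048/5*γ2 - 126/5*γ4 + 588/25*γ13 + 126*γ14 - 756/25*γ34 - 5292/25*γ123 - 6804/25*γ234
Answer: 4167/8 - 98/5*γ1 - 6048/5*γ2 - 126/5*γ4 + 588/25*γ13 + 126*γ14 - 756/25*γ34 - 5292/25*γ123 - 6804/25*γ234


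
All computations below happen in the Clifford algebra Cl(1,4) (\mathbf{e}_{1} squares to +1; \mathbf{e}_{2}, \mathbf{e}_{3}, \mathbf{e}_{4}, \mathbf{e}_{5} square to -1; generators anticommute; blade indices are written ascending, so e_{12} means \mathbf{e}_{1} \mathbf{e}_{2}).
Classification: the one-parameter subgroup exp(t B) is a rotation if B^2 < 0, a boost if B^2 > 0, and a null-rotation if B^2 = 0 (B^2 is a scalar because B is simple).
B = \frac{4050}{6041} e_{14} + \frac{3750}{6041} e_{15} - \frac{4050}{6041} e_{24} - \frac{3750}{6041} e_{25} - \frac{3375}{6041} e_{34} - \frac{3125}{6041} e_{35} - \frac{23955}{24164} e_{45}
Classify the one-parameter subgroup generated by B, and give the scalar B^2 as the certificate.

B^2 term by term: the squares give (\frac{4050}{6041})^2*(e_{14})^2 + (\frac{3750}{6041})^2*(e_{15})^2 + (-\frac{4050}{6041})^2*(e_{24})^2 + (-\frac{3750}{6041})^2*(e_{25})^2 + (-\frac{3375}{6041})^2*(e_{34})^2 + (-\frac{3125}{6041})^2*(e_{35})^2 + (-\frac{23955}{24164})^2*(e_{45})^2 = \frac{16402500}{36493681}*(+1) + \frac{14062500}{36493681}*(+1) + \frac{16402500}{36493681}*(-1) + \frac{14062500}{36493681}*(-1) + \frac{11390625}{36493681}*(-1) + \frac{9765625}{36493681}*(-1) + \frac{573842025}{583898896}*(-1) = -\frac{25}{16} (each basis 2-blade squares to minus the product of its generators' squares); cross terms between blades sharing an index anticommute and cancel; the commuting (index-disjoint) pairs give grade-4 terms 2*c*c'*(blade product), which cancel blade by blade — e_{1245}: \frac{30375000}{36493681} - \frac{30375000}{36493681} = 0; e_{1345}: \frac{25312500}{36493681} - \frac{25312500}{36493681} = 0; e_{2345}: -\frac{25312500}{36493681} + \frac{25312500}{36493681} = 0 — confirming B is simple. So B^2 = -\frac{25}{16}.
Answer: rotation, certificate B^2 = -\frac{25}{16}. Key observation: B^2 = -\frac{25}{16} is a conjugation invariant, so its sign decides the class regardless of the surface form of B.


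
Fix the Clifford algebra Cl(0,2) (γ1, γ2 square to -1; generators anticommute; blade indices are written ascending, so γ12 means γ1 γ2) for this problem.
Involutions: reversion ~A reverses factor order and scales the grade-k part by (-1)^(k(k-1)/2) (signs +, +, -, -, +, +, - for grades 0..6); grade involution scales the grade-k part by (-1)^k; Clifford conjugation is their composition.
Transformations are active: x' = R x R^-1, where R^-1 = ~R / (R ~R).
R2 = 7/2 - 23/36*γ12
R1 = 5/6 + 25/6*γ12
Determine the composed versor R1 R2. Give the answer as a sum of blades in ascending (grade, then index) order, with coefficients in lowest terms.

Distribute over the terms of R1 (each basis-blade product reordered to ascending indices, repeated generators contracted through their squares):
(5/6) R2 = 35/12 - 115/216*γ12
(25/6*γ12) R2 = 575/216 + 175/12*γ12
Summing the partial products and collecting blades:
Answer: 1205/216 + 3035/216*γ12


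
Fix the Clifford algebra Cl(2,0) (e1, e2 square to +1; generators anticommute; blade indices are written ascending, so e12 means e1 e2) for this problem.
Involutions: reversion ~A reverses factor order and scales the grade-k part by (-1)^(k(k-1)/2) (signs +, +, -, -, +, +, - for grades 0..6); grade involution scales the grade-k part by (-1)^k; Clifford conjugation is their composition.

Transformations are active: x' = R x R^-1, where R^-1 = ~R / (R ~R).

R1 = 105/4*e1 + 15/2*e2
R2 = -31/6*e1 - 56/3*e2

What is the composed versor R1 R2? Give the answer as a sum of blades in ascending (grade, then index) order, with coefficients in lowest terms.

Distribute over the terms of R1 (each basis-blade product reordered to ascending indices, repeated generators contracted through their squares):
(105/4*e1) R2 = -1085/8 - 490*e12
(15/2*e2) R2 = -140 + 155/4*e12
Summing the partial products and collecting blades:
Answer: -2205/8 - 1805/4*e12


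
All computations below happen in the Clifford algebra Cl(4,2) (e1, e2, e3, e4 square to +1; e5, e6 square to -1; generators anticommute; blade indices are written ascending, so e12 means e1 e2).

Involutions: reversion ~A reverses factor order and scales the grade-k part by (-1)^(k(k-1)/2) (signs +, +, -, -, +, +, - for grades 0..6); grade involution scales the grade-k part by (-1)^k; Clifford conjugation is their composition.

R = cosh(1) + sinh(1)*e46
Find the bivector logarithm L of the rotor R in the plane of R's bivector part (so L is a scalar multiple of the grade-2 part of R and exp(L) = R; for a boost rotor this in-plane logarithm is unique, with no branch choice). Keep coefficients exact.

The scalar part of R is cosh(1), so cosh pins the rapidity up to sign — the sign comes from the bivector part; dividing that part by sinh of the rapidity yields the plane, and the in-plane L = rapidity * plane is unique because the two sign choices cancel.
Concretely: cosh(rapidity) = cosh(1) gives rapidity = ±1, and since rapidity/sinh(rapidity) is even the sign is immaterial: L = (rapidity/sinh(rapidity)) * <R>_2 = (1/sinh(1)) * <R>_2.
Answer: e46


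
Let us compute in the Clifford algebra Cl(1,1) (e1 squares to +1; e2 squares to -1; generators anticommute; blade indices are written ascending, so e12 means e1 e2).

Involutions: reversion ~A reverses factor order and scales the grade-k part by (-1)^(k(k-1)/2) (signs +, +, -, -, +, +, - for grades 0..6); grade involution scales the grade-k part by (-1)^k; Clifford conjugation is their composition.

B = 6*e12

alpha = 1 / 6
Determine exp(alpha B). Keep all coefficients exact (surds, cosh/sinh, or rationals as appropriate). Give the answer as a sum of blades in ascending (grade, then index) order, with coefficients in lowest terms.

B^2 = (6)^2*(e12)^2 = 36*(+1) = 36 (a basis 2-blade squares to minus the product of its generators' squares).
B^2 = 36 — hyperbolic case — the even/odd split gives cosh and sinh: l = 6, alpha*l = 1, so exp(alpha B) = cosh(1) + (sinh(1)/6)*B = cosh(1) + (sinh(1)/6)*B.
Answer: cosh(1) + sinh(1)*e12


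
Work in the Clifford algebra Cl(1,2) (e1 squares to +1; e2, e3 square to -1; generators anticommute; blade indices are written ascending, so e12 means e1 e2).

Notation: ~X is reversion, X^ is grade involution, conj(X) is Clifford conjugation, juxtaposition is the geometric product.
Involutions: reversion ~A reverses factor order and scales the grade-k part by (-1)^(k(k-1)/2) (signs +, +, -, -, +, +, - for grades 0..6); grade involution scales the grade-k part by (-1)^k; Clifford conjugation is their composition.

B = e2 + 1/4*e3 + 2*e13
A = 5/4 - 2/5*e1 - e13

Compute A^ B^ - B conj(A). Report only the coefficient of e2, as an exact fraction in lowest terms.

first term: -2 - 1/4*e1 - 5/4*e2 + 39/80*e3 - 2/5*e12 + 12/5*e13 - e123
second term: 2 + 1/4*e1 + 5/4*e2 - 39/80*e3 - 2/5*e12 + 12/5*e13 - e123
Answer: -5/2


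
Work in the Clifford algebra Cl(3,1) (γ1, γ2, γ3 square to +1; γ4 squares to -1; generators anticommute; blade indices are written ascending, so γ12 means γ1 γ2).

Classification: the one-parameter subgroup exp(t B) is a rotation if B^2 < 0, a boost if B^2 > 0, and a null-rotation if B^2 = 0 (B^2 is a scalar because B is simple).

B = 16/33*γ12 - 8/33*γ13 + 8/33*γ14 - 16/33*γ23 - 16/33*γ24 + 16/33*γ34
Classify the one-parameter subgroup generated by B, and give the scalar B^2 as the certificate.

B^2 term by term: the squares give (16/33)^2*(γ12)^2 + (-8/33)^2*(γ13)^2 + (8/33)^2*(γ14)^2 + (-16/33)^2*(γ23)^2 + (-16/33)^2*(γ24)^2 + (16/33)^2*(γ34)^2 = 256/1089*(-1) + 64/1089*(-1) + 64/1089*(+1) + 256/1089*(-1) + 256/1089*(+1) + 256/1089*(+1) = 0 (each basis 2-blade squares to minus the product of its generators' squares); cross terms between blades sharing an index anticommute and cancel; the commuting (index-disjoint) pairs give grade-4 terms 2*c*c'*(blade product), which cancel blade by blade — γ1234: 512/1089 - 256/1089 - 256/1089 = 0 — confirming B is simple. So B^2 = 0.
Answer: null-rotation, certificate B^2 = 0. No conjugation can change B^2 = 0; the sign gives the class.


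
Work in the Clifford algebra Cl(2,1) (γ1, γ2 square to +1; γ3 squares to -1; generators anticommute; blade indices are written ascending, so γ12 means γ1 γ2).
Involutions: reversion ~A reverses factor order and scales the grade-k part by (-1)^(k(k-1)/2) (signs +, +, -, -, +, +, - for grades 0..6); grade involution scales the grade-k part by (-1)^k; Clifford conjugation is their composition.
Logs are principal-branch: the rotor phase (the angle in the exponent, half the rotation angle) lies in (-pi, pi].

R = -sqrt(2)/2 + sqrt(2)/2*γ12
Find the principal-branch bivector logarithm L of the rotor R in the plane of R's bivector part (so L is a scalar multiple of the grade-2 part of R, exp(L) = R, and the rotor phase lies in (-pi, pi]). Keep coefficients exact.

The scalar part of R is -sqrt(2)/2, and that scalar determines the rotor phase on the principal branch; recovering the unit plane as bivector-part over sine of the phase gives L = phase * plane.
Concretely: cos(phase) = -sqrt(2)/2 gives phase = ±3*pi/4, and since phase/sin(phase) is even the sign is immaterial: L = (phase/sin(phase)) * <R>_2 = (3*sqrt(2)*pi/4) * <R>_2.
Answer: 3*pi/4*γ12


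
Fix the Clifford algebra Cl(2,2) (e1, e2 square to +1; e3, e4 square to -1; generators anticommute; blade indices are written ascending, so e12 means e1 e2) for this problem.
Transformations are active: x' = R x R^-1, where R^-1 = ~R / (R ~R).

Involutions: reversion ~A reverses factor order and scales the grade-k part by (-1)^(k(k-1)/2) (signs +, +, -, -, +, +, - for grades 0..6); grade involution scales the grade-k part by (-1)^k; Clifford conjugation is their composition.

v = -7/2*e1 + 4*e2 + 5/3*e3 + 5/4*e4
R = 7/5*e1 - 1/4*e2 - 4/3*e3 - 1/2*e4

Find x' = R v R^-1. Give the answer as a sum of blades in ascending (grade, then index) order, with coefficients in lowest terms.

~R = 7/5*e1 - 1/4*e2 - 4/3*e3 - 1/2*e4, and R ~R = -19/3600, so R^-1 = ~R / (-19/3600).
R v = -1099/360 + 189/40*e12 - 7/3*e13 + 59/12*e23 + 27/16*e24 - 5/6*e34
Answer: 61677/38*e1 - 5571/19*e2 - 88015/57*e3 - 44055/76*e4


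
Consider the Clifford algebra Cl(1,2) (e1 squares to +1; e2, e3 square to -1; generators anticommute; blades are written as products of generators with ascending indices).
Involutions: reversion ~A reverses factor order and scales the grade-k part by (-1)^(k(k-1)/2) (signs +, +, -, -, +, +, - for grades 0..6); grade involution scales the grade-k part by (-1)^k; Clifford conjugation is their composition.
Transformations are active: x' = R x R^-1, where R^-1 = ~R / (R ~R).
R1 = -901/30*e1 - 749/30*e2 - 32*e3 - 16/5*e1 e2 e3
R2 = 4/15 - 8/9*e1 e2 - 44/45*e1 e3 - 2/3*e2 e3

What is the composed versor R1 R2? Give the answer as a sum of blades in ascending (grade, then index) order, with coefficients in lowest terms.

Distribute over the terms of R1 (each basis-blade product reordered to ascending indices, repeated generators contracted through their squares):
(-901/30*e1) R2 = -1802/225*e1 + 3604/135*e2 + 19822/675*e3 + 901/45*e1 e2 e3
(-749/30*e2) R2 = 2996/135*e1 - 1498/225*e2 - 749/45*e3 - 16478/675*e1 e2 e3
(-32*e3) R2 = 1408/45*e1 + 64/3*e2 - 128/15*e3 + 256/9*e1 e2 e3
(-16/5*e1 e2 e3) R2 = -32/15*e1 - 704/225*e2 + 128/45*e3 - 64/75*e1 e2 e3
Summing the partial products and collecting blades:
Answer: 29254/675*e1 + 25814/675*e2 + 4747/675*e3 + 15661/675*e1 e2 e3


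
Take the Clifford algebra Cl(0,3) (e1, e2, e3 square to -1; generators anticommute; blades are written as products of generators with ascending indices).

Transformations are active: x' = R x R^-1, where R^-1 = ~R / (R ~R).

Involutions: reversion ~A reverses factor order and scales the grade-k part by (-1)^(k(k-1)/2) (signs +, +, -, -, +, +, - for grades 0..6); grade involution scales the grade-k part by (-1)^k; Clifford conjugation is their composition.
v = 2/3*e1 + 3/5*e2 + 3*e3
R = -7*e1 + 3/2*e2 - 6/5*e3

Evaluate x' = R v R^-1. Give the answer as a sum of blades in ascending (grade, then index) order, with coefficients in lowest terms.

~R = -7*e1 + 3/2*e2 - 6/5*e3, and R ~R = -5269/100, so R^-1 = ~R / (-5269/100).
R v = 221/30 - 26/5*e1 e2 - 101/5*e1 e3 + 261/50*e2 e3
Answer: 20402/15807*e1 - 26857/26345*e2 - 14039/5269*e3


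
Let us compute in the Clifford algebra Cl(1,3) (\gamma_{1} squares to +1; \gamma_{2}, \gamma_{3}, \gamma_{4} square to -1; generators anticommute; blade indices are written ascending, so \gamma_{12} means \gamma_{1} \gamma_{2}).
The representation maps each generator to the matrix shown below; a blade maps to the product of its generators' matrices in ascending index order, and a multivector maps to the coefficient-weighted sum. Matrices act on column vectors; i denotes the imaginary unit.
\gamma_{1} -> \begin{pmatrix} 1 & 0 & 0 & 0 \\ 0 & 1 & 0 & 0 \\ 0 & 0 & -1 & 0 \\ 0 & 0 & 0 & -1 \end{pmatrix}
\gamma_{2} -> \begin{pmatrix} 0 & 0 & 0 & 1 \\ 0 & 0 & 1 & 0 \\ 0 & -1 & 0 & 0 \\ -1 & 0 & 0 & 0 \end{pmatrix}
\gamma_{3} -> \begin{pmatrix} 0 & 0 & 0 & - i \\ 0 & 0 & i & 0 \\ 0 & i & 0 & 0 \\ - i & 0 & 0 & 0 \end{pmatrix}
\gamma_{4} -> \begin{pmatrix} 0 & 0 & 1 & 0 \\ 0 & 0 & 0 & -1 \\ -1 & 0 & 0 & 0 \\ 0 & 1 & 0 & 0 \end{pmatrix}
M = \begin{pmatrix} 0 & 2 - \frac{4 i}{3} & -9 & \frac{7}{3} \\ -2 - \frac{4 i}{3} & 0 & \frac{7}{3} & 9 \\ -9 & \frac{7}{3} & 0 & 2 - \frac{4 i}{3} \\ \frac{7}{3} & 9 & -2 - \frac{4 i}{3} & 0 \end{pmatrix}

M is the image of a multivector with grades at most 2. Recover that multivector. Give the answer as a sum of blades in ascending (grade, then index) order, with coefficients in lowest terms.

Method: the blade images are trace-orthogonal — tr(rho(e_A) rho(e_B)^-1) = 4 if A = B and 0 otherwise — and rho(e_A)^-1 = (e_A)^2 * rho(e_A) with (e_A)^2 = +1 or -1, so the coefficient of e_A in the preimage is (e_A)^2 * tr(M rho(e_A))/4.
Nonzero projections over blades of grade <= 2: \gamma_{12}: (\gamma_{12})^2 = +1, tr(M rho(\gamma_{12})) = \frac{28}{3}, coefficient \frac{7}{3}; \gamma_{14}: (\gamma_{14})^2 = +1, tr(M rho(\gamma_{14})) = -36, coefficient -9; \gamma_{24}: (\gamma_{24})^2 = -1, tr(M rho(\gamma_{24})) = -8, coefficient 2; \gamma_{34}: (\gamma_{34})^2 = -1, tr(M rho(\gamma_{34})) = - \frac{16}{3}, coefficient \frac{4}{3}. Every other blade of grade <= 2 projects to 0.
Answer: \frac{7}{3} \gamma_{12} - 9 \gamma_{14} + 2 \gamma_{24} + \frac{4}{3} \gamma_{34}
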